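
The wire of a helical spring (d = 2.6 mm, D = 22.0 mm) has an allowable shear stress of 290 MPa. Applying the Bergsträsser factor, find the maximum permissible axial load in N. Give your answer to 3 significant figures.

C = D/d = 22.0/2.6 = 8.4615
K_B = (4C+2)/(4C−3) = 35.846/30.846 = 1.1621
τ_max = K·8FD/(πd³) → F_max = τ_allow·πd³/(8DK)
F_max = 290·π·2.6³/(8·22.0·1.1621) = 16013/204.53 = 78.291 N

78.3 N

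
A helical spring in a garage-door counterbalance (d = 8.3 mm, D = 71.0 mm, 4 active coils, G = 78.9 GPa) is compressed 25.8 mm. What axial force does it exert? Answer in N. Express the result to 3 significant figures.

843 N

k = Gd⁴/(8D³N_a) = (78.9×10³)(8.3⁴)/(8·71.0³·4) = 32.694 N/mm
F = k·δ = 32.694 × 25.8 = 843.5 N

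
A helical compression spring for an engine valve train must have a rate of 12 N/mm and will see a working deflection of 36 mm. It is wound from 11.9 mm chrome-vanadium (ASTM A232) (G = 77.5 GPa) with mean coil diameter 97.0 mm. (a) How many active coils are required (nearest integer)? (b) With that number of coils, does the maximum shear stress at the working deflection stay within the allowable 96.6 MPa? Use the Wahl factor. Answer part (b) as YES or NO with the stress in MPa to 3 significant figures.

N_a = Gd⁴/(8D³k) = (77.5×10³)(11.9⁴)/(8·97.0³·12) = 17.74 → N_a = 18
Actual rate k = Gd⁴/(8D³·18) = 11.825 N/mm
Working load F = kδ = 11.825·36 = 425.71 N
C = 97.0/11.9 = 8.1513; K_W = (4C−1)/(4C−4)+0.615/C = 1.1803
τ_max = K_W·8FD/(πd³) = 1.1803·62.4 = 73.652 MPa
τ_max ≤ 96.6 MPa → acceptable

(a) 18 coils; (b) YES, τ_max = 73.7 MPa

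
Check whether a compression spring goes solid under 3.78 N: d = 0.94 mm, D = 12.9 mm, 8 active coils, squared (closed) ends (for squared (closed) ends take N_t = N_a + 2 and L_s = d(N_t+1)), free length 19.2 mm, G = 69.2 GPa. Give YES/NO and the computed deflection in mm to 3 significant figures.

YES, δ = 9.61 mm

k = Gd⁴/(8D³N_a) = (69.2×10³)(0.94⁴)/(8·12.9³·8) = 0.39325 N/mm
N_t = 10; L_s = 0.94·11 = 10.34 mm; δ_solid = L₀ − L_s = 19.2 − 10.34 = 8.86 mm
δ = F/k = 3.78/0.39325 = 9.6122 mm
δ ≥ δ_solid → spring goes solid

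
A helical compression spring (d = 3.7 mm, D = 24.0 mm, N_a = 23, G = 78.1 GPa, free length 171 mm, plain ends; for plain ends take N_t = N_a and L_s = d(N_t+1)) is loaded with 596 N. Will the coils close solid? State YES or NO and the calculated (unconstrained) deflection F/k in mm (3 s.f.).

YES, δ = 104 mm

k = Gd⁴/(8D³N_a) = (78.1×10³)(3.7⁴)/(8·24.0³·23) = 5.7545 N/mm
N_t = 23; L_s = 3.7·24 = 88.8 mm; δ_solid = L₀ − L_s = 171 − 88.8 = 82.2 mm
δ = F/k = 596/5.7545 = 103.57 mm
δ ≥ δ_solid → spring goes solid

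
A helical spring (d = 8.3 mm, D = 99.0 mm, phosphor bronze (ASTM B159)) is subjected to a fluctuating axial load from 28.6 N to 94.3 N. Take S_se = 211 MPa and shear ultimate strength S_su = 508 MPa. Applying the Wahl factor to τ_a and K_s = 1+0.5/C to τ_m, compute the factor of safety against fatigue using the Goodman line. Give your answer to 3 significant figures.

7.55

C = D/d = 99.0/8.3 = 11.9277; K_W = (4C−1)/(4C−4)+0.615/C = 1.1202; K_s = 1+0.5/C = 1.0419
F_a = (F_max−F_min)/2 = 32.85 N; F_m = (F_max+F_min)/2 = 61.45 N
τ_a = K_W·8F_aD/(πd³) = 1.1202 × 14.484 = 16.224 MPa
τ_m = K_s·8F_mD/(πd³) = 1.0419 × 27.093 = 28.229 MPa
Goodman: 1/n_f = τ_a/S_se + τ_m/S_su = 16.224/211 + 28.229/508 = 0.07689 + 0.05557 = 0.13246
n_f = 1/0.13246 = 7.549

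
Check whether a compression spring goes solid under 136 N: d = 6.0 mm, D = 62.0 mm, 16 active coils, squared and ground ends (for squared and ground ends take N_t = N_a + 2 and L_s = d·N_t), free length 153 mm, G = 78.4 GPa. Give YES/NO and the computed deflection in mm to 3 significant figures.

NO, δ = 40.8 mm

k = Gd⁴/(8D³N_a) = (78.4×10³)(6.0⁴)/(8·62.0³·16) = 3.3307 N/mm
N_t = 18; L_s = 6.0·18 = 108 mm; δ_solid = L₀ − L_s = 153 − 108 = 45 mm
δ = F/k = 136/3.3307 = 40.832 mm
δ < δ_solid → spring does not go solid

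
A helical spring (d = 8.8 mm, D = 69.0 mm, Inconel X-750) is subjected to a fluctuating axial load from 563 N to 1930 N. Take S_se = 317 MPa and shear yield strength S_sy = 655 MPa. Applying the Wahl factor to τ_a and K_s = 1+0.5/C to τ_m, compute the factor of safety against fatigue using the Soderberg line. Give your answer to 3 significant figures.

C = D/d = 69.0/8.8 = 7.8409; K_W = (4C−1)/(4C−4)+0.615/C = 1.1881; K_s = 1+0.5/C = 1.0638
F_a = (F_max−F_min)/2 = 683.5 N; F_m = (F_max+F_min)/2 = 1246.5 N
τ_a = K_W·8F_aD/(πd³) = 1.1881 × 176.23 = 209.37 MPa
τ_m = K_s·8F_mD/(πd³) = 1.0638 × 321.39 = 341.89 MPa
Soderberg: 1/n_f = τ_a/S_se + τ_m/S_sy = 209.37/317 + 341.89/655 = 0.66048 + 0.52196 = 1.1824
n_f = 1/1.1824 = 0.8457

0.846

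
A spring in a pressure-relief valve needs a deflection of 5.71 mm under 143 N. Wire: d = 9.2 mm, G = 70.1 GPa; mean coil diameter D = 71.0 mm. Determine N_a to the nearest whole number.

Required rate k = F/δ = 143/5.71 = 25.044 N/mm
N_a = Gd⁴/(8D³k) = (70.1×10³ × 9.2⁴)/(8 × 71.0³ × 25.044)
    = 5.02191e+08 / 7.17076e+07 = 7.003 → 7 coils

7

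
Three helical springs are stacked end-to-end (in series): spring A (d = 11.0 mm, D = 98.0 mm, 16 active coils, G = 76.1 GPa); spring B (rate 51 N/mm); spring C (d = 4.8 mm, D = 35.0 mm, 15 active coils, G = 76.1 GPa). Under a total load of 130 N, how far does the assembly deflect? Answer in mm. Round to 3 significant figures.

k_A = Gd⁴/(8D³N_a) = (76.1×10³)(11.0⁴)/(8·98.0³·16) = 9.2484 N/mm
k_C = Gd⁴/(8D³N_a) = (76.1×10³)(4.8⁴)/(8·35.0³·15) = 7.8517 N/mm
Series: 1/k_eq = 1/9.2484 + 1/51 + 1/7.8517 = 0.2551; k_eq = 3.9201 N/mm
δ = F/k_eq = 130/3.9201 = 33.162 mm

33.2 mm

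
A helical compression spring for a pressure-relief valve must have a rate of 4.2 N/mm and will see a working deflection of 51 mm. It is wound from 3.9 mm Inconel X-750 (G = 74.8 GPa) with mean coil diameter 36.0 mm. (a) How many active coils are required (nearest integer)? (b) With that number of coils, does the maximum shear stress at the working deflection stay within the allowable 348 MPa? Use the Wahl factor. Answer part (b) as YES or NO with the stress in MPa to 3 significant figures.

N_a = Gd⁴/(8D³k) = (74.8×10³)(3.9⁴)/(8·36.0³·4.2) = 11.04 → N_a = 11
Actual rate k = Gd⁴/(8D³·11) = 4.2147 N/mm
Working load F = kδ = 4.2147·51 = 214.95 N
C = 36.0/3.9 = 9.2308; K_W = (4C−1)/(4C−4)+0.615/C = 1.1577
τ_max = K_W·8FD/(πd³) = 1.1577·332.19 = 384.59 MPa
τ_max > 348 MPa → exceeds allowable

(a) 11 coils; (b) NO, τ_max = 385 MPa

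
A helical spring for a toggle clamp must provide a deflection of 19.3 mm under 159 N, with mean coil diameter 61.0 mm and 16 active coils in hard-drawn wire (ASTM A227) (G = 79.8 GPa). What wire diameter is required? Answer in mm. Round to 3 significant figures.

Required rate k = F/δ = 159/19.3 = 8.2383 N/mm
d = (8D³N_a·k / G)^(1/4) = (8·61.0³·16·8.2383 / (79.8×10³))^0.25
  = (2999.4)^0.25 = 7.4005 mm

7.40 mm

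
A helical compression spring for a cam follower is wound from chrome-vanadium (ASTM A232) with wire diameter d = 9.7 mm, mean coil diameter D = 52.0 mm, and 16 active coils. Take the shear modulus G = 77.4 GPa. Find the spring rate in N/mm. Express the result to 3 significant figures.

k = Gd⁴/(8D³N_a) = (77.4×10³ × 9.7⁴) / (8 × 52.0³ × 16)
  = 6.85217e+08 / 1.79978e+07 = 38.072 N/mm

38.1 N/mm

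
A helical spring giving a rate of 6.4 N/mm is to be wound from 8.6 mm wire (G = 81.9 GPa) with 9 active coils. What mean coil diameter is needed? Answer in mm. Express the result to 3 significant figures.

99.1 mm

D = (Gd⁴/(8N_a·k))^(1/3) = (81.9×10³·8.6⁴/(8·9·6.4))^(1/3)
  = (972222)^(1/3) = 99.0653 mm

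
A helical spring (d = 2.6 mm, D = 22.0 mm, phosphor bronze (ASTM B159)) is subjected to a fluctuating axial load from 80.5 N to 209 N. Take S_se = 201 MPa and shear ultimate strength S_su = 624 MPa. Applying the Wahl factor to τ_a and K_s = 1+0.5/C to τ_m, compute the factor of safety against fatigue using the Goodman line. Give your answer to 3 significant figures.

0.505

C = D/d = 22.0/2.6 = 8.4615; K_W = (4C−1)/(4C−4)+0.615/C = 1.1732; K_s = 1+0.5/C = 1.0591
F_a = (F_max−F_min)/2 = 64.25 N; F_m = (F_max+F_min)/2 = 144.75 N
τ_a = K_W·8F_aD/(πd³) = 1.1732 × 204.79 = 240.26 MPa
τ_m = K_s·8F_mD/(πd³) = 1.0591 × 461.38 = 488.65 MPa
Goodman: 1/n_f = τ_a/S_se + τ_m/S_su = 240.26/201 + 488.65/624 = 1.19534 + 0.78309 = 1.9784
n_f = 1/1.9784 = 0.5055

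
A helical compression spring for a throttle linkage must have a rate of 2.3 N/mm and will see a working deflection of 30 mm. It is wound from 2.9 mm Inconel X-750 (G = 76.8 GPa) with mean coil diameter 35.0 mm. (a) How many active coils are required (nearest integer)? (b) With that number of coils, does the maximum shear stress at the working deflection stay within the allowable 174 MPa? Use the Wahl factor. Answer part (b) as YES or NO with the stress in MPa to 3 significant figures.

N_a = Gd⁴/(8D³k) = (76.8×10³)(2.9⁴)/(8·35.0³·2.3) = 6.885 → N_a = 7
Actual rate k = Gd⁴/(8D³·7) = 2.2624 N/mm
Working load F = kδ = 2.2624·30 = 67.871 N
C = 35.0/2.9 = 12.0690; K_W = (4C−1)/(4C−4)+0.615/C = 1.1187
τ_max = K_W·8FD/(πd³) = 1.1187·248.03 = 277.47 MPa
τ_max > 174 MPa → exceeds allowable

(a) 7 coils; (b) NO, τ_max = 277 MPa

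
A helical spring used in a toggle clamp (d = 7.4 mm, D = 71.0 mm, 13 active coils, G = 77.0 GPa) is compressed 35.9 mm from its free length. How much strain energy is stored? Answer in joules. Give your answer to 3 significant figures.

k = Gd⁴/(8D³N_a) = (77.0×10³)(7.4⁴)/(8·71.0³·13) = 6.2031 N/mm
U = ½kδ² = 0.5 × 6.2031 × 35.9² = 3997.3 N·mm = 3.9973 J

4.00 J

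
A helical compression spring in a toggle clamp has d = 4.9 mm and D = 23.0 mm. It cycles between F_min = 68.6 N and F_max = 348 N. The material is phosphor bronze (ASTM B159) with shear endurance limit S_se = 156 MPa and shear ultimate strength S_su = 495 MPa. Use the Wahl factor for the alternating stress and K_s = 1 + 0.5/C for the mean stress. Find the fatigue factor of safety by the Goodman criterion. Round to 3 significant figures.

C = D/d = 23.0/4.9 = 4.6939; K_W = (4C−1)/(4C−4)+0.615/C = 1.3341; K_s = 1+0.5/C = 1.1065
F_a = (F_max−F_min)/2 = 139.7 N; F_m = (F_max+F_min)/2 = 208.3 N
τ_a = K_W·8F_aD/(πd³) = 1.3341 × 69.547 = 92.779 MPa
τ_m = K_s·8F_mD/(πd³) = 1.1065 × 103.7 = 114.74 MPa
Goodman: 1/n_f = τ_a/S_se + τ_m/S_su = 92.779/156 + 114.74/495 = 0.59474 + 0.23181 = 0.82655
n_f = 1/0.82655 = 1.21

1.21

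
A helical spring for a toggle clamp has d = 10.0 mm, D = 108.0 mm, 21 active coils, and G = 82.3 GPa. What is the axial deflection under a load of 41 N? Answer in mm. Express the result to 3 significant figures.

10.5 mm

k = Gd⁴/(8D³N_a) = (82.3×10³)(10.0⁴)/(8·108.0³·21) = 3.8888 N/mm
δ = F/k = 41 / 3.8888 = 10.543 mm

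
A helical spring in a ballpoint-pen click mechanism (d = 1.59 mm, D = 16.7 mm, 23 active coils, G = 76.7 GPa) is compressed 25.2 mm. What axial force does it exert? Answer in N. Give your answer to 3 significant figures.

k = Gd⁴/(8D³N_a) = (76.7×10³)(1.59⁴)/(8·16.7³·23) = 0.57203 N/mm
F = k·δ = 0.57203 × 25.2 = 14.415 N

14.4 N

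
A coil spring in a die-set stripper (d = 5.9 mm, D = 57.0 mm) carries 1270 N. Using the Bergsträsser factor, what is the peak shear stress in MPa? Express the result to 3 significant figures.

Spring index C = D/d = 57.0/5.9 = 9.6610
K_B = (4C+2)/(4C−3) = 40.644/35.644 = 1.1403
τ₀ = 8FD/(πd³) = 8·1270·57.0/(π·5.9³) = 579120/645.22 = 897.56 MPa
τ_max = K·τ₀ = 1.1403 × 897.56 = 1023.5 MPa

1020 MPa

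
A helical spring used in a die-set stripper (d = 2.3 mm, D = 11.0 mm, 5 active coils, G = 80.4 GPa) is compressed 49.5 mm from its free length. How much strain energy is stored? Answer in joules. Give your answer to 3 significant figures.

51.8 J

k = Gd⁴/(8D³N_a) = (80.4×10³)(2.3⁴)/(8·11.0³·5) = 42.26 N/mm
U = ½kδ² = 0.5 × 42.26 × 49.5² = 51774 N·mm = 51.774 J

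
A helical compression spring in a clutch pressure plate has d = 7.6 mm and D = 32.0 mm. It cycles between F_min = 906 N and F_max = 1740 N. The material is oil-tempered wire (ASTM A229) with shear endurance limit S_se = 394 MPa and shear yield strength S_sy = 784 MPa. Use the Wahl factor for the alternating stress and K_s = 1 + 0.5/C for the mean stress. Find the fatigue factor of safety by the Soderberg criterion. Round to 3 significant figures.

1.61

C = D/d = 32.0/7.6 = 4.2105; K_W = (4C−1)/(4C−4)+0.615/C = 1.3797; K_s = 1+0.5/C = 1.1187
F_a = (F_max−F_min)/2 = 417 N; F_m = (F_max+F_min)/2 = 1323 N
τ_a = K_W·8F_aD/(πd³) = 1.3797 × 77.408 = 106.8 MPa
τ_m = K_s·8F_mD/(πd³) = 1.1187 × 245.59 = 274.75 MPa
Soderberg: 1/n_f = τ_a/S_se + τ_m/S_sy = 106.8/394 + 274.75/784 = 0.27106 + 0.35045 = 0.62151
n_f = 1/0.62151 = 1.609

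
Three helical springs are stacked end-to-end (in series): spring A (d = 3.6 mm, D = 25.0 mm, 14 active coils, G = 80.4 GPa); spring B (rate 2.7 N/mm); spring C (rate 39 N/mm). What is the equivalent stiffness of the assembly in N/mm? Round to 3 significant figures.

1.90 N/mm

k_A = Gd⁴/(8D³N_a) = (80.4×10³)(3.6⁴)/(8·25.0³·14) = 7.7166 N/mm
Series: 1/k_eq = 1/7.7166 + 1/2.7 + 1/39 = 0.5256; k_eq = 1.9026 N/mm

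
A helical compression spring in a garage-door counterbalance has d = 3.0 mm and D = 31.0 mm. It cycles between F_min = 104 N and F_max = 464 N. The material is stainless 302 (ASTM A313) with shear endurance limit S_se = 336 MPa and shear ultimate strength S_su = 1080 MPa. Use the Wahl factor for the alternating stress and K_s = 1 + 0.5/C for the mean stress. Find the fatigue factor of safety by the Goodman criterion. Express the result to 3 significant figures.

0.386

C = D/d = 31.0/3.0 = 10.3333; K_W = (4C−1)/(4C−4)+0.615/C = 1.1399; K_s = 1+0.5/C = 1.0484
F_a = (F_max−F_min)/2 = 180 N; F_m = (F_max+F_min)/2 = 284 N
τ_a = K_W·8F_aD/(πd³) = 1.1399 × 526.27 = 599.88 MPa
τ_m = K_s·8F_mD/(πd³) = 1.0484 × 830.34 = 870.52 MPa
Goodman: 1/n_f = τ_a/S_se + τ_m/S_su = 599.88/336 + 870.52/1080 = 1.78537 + 0.80604 = 2.5914
n_f = 1/2.5914 = 0.3859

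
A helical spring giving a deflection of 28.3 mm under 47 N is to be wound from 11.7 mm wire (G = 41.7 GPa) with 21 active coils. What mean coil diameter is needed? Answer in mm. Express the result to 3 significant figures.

141 mm

Required rate k = F/δ = 47/28.3 = 1.6608 N/mm
D = (Gd⁴/(8N_a·k))^(1/3) = (41.7×10³·11.7⁴/(8·21·1.6608))^(1/3)
  = (2.80065e+06)^(1/3) = 140.9569 mm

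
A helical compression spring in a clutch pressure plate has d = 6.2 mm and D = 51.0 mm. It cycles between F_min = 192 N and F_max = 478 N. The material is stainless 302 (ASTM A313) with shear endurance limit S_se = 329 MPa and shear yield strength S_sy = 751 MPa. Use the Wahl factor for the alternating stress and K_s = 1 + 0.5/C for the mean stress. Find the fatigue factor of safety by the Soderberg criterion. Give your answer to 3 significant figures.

1.86

C = D/d = 51.0/6.2 = 8.2258; K_W = (4C−1)/(4C−4)+0.615/C = 1.1786; K_s = 1+0.5/C = 1.0608
F_a = (F_max−F_min)/2 = 143 N; F_m = (F_max+F_min)/2 = 335 N
τ_a = K_W·8F_aD/(πd³) = 1.1786 × 77.924 = 91.838 MPa
τ_m = K_s·8F_mD/(πd³) = 1.0608 × 182.55 = 193.65 MPa
Soderberg: 1/n_f = τ_a/S_se + τ_m/S_sy = 91.838/329 + 193.65/751 = 0.27914 + 0.25785 = 0.53699
n_f = 1/0.53699 = 1.862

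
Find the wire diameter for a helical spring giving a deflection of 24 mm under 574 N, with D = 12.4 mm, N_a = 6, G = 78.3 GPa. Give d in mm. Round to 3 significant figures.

Required rate k = F/δ = 574/24 = 23.917 N/mm
d = (8D³N_a·k / G)^(1/4) = (8·12.4³·6·23.917 / (78.3×10³))^0.25
  = (27.954)^0.25 = 2.2994 mm

2.30 mm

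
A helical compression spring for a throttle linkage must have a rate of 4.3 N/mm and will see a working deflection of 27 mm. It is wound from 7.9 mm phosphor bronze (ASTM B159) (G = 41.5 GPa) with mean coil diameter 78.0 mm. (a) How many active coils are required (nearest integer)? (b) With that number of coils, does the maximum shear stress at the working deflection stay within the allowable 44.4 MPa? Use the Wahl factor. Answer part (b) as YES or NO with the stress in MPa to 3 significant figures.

(a) 10 coils; (b) NO, τ_max = 53.1 MPa

N_a = Gd⁴/(8D³k) = (41.5×10³)(7.9⁴)/(8·78.0³·4.3) = 9.902 → N_a = 10
Actual rate k = Gd⁴/(8D³·10) = 4.2578 N/mm
Working load F = kδ = 4.2578·27 = 114.96 N
C = 78.0/7.9 = 9.8734; K_W = (4C−1)/(4C−4)+0.615/C = 1.1468
τ_max = K_W·8FD/(πd³) = 1.1468·46.313 = 53.112 MPa
τ_max > 44.4 MPa → exceeds allowable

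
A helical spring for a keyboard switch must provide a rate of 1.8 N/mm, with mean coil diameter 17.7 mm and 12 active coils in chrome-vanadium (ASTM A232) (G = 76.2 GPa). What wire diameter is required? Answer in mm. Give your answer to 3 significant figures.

1.88 mm

d = (8D³N_a·k / G)^(1/4) = (8·17.7³·12·1.8 / (76.2×10³))^0.25
  = (12.575)^0.25 = 1.8831 mm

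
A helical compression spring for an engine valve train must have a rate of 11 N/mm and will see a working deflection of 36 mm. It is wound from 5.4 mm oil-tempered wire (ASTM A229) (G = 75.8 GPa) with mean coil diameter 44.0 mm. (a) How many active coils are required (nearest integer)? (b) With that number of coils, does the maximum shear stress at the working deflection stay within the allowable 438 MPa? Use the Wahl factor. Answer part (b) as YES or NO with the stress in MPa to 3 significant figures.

(a) 9 coils; (b) YES, τ_max = 318 MPa

N_a = Gd⁴/(8D³k) = (75.8×10³)(5.4⁴)/(8·44.0³·11) = 8.598 → N_a = 9
Actual rate k = Gd⁴/(8D³·9) = 10.509 N/mm
Working load F = kδ = 10.509·36 = 378.32 N
C = 44.0/5.4 = 8.1481; K_W = (4C−1)/(4C−4)+0.615/C = 1.1804
τ_max = K_W·8FD/(πd³) = 1.1804·269.2 = 317.76 MPa
τ_max ≤ 438 MPa → acceptable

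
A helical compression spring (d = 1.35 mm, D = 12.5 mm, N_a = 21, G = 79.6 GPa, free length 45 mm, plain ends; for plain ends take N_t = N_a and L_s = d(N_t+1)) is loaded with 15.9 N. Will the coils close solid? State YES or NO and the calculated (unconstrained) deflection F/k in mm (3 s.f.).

YES, δ = 19.7 mm

k = Gd⁴/(8D³N_a) = (79.6×10³)(1.35⁴)/(8·12.5³·21) = 0.80577 N/mm
N_t = 21; L_s = 1.35·22 = 29.7 mm; δ_solid = L₀ − L_s = 45 − 29.7 = 15.3 mm
δ = F/k = 15.9/0.80577 = 19.733 mm
δ ≥ δ_solid → spring goes solid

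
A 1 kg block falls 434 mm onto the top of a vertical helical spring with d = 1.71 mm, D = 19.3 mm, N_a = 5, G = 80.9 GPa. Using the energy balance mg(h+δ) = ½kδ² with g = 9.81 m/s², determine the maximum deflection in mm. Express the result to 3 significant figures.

63.7 mm

k = Gd⁴/(8D³N_a) = (80.9×10³)(1.71⁴)/(8·19.3³·5) = 2.4055 N/mm
W = mg = 1 × 9.81 = 9.81 N
½kδ² − Wδ − Wh = 0 → δ = (W + √(W² + 2kWh))/k
δ = (9.81 + √(96.236 + 20482.8))/2.4055 = (9.81 + 143.45)/2.4055 = 63.715 mm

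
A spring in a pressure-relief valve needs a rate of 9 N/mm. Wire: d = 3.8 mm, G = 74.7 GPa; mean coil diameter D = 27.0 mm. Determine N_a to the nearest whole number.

N_a = Gd⁴/(8D³k) = (74.7×10³ × 3.8⁴)/(8 × 27.0³ × 9)
    = 1.5576e+07 / 1.41718e+06 = 10.99 → 11 coils

11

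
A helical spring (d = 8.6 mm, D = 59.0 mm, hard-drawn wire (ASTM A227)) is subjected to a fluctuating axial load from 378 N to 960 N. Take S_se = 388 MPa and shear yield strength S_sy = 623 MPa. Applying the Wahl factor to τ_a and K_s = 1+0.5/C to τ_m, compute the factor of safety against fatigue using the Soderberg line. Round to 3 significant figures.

C = D/d = 59.0/8.6 = 6.8605; K_W = (4C−1)/(4C−4)+0.615/C = 1.2176; K_s = 1+0.5/C = 1.0729
F_a = (F_max−F_min)/2 = 291 N; F_m = (F_max+F_min)/2 = 669 N
τ_a = K_W·8F_aD/(πd³) = 1.2176 × 68.737 = 83.695 MPa
τ_m = K_s·8F_mD/(πd³) = 1.0729 × 158.02 = 169.54 MPa
Soderberg: 1/n_f = τ_a/S_se + τ_m/S_sy = 83.695/388 + 169.54/623 = 0.21571 + 0.27214 = 0.48785
n_f = 1/0.48785 = 2.05

2.05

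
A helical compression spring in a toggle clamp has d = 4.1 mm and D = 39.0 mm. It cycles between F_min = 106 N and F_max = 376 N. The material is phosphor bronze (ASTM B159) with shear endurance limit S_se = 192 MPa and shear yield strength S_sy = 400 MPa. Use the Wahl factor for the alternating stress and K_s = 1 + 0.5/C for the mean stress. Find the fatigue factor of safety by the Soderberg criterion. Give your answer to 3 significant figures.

C = D/d = 39.0/4.1 = 9.5122; K_W = (4C−1)/(4C−4)+0.615/C = 1.1528; K_s = 1+0.5/C = 1.0526
F_a = (F_max−F_min)/2 = 135 N; F_m = (F_max+F_min)/2 = 241 N
τ_a = K_W·8F_aD/(πd³) = 1.1528 × 194.53 = 224.25 MPa
τ_m = K_s·8F_mD/(πd³) = 1.0526 × 347.27 = 365.53 MPa
Soderberg: 1/n_f = τ_a/S_se + τ_m/S_sy = 224.25/192 + 365.53/400 = 1.16795 + 0.91382 = 2.0818
n_f = 1/2.0818 = 0.4804

0.480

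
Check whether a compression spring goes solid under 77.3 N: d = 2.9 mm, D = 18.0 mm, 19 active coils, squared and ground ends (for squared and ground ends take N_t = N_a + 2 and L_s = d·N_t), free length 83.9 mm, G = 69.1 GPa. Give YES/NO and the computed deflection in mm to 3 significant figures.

NO, δ = 14.0 mm

k = Gd⁴/(8D³N_a) = (69.1×10³)(2.9⁴)/(8·18.0³·19) = 5.5133 N/mm
N_t = 21; L_s = 2.9·21 = 60.9 mm; δ_solid = L₀ − L_s = 83.9 − 60.9 = 23 mm
δ = F/k = 77.3/5.5133 = 14.021 mm
δ < δ_solid → spring does not go solid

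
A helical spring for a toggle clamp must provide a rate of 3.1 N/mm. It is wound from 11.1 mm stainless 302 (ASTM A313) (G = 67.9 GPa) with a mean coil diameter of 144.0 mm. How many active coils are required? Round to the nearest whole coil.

N_a = Gd⁴/(8D³k) = (67.9×10³ × 11.1⁴)/(8 × 144.0³ × 3.1)
    = 1.03077e+09 / 7.40524e+07 = 13.92 → 14 coils

14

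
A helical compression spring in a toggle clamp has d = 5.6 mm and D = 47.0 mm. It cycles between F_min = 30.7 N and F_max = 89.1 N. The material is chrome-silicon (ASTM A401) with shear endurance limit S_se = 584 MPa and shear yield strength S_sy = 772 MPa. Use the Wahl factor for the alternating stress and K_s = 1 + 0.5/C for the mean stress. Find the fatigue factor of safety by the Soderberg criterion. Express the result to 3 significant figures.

C = D/d = 47.0/5.6 = 8.3929; K_W = (4C−1)/(4C−4)+0.615/C = 1.1747; K_s = 1+0.5/C = 1.0596
F_a = (F_max−F_min)/2 = 29.2 N; F_m = (F_max+F_min)/2 = 59.9 N
τ_a = K_W·8F_aD/(πd³) = 1.1747 × 19.9 = 23.377 MPa
τ_m = K_s·8F_mD/(πd³) = 1.0596 × 40.823 = 43.255 MPa
Soderberg: 1/n_f = τ_a/S_se + τ_m/S_sy = 23.377/584 + 43.255/772 = 0.04003 + 0.05603 = 0.096059
n_f = 1/0.096059 = 10.41

10.4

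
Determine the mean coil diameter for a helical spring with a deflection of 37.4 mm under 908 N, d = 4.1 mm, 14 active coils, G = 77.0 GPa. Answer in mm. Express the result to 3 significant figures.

Required rate k = F/δ = 908/37.4 = 24.278 N/mm
D = (Gd⁴/(8N_a·k))^(1/3) = (77.0×10³·4.1⁴/(8·14·24.278))^(1/3)
  = (8001.91)^(1/3) = 20.0016 mm

20.0 mm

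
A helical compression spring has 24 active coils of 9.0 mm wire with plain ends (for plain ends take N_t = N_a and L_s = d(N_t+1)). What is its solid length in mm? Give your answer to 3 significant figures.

plain ends: N_t = N_a = 24
L_s = d·(N_t+1) = 9.0 × 25 = 225 mm

225 mm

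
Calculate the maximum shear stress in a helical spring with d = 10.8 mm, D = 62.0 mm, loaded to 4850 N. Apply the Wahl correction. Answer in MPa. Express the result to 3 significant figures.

Spring index C = D/d = 62.0/10.8 = 5.7407
K_W = (4C−1)/(4C−4) + 0.615/C = 21.963/18.963 + 0.1071 = 1.2653
τ₀ = 8FD/(πd³) = 8·4850·62.0/(π·10.8³) = 2.4056e+06/3957.5 = 607.86 MPa
τ_max = K·τ₀ = 1.2653 × 607.86 = 769.14 MPa

769 MPa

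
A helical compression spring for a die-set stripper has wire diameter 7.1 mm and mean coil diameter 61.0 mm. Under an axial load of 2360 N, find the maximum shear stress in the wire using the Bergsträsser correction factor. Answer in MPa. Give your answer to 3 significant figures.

Spring index C = D/d = 61.0/7.1 = 8.5915
K_B = (4C+2)/(4C−3) = 36.366/31.366 = 1.1594
τ₀ = 8FD/(πd³) = 8·2360·61.0/(π·7.1³) = 1.15168e+06/1124.4 = 1024.3 MPa
τ_max = K·τ₀ = 1.1594 × 1024.3 = 1187.5 MPa

1190 MPa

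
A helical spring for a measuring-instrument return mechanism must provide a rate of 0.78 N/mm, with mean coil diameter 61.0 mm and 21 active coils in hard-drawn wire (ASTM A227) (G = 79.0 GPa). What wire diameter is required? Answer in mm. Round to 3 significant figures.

d = (8D³N_a·k / G)^(1/4) = (8·61.0³·21·0.78 / (79.0×10³))^0.25
  = (376.5)^0.25 = 4.4050 mm

4.40 mm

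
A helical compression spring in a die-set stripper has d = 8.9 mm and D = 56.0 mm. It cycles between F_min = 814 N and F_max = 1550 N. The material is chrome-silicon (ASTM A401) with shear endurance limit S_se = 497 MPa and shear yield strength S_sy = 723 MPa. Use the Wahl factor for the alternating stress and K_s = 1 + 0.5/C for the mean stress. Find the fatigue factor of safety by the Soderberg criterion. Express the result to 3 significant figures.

1.84

C = D/d = 56.0/8.9 = 6.2921; K_W = (4C−1)/(4C−4)+0.615/C = 1.2395; K_s = 1+0.5/C = 1.0795
F_a = (F_max−F_min)/2 = 368 N; F_m = (F_max+F_min)/2 = 1182 N
τ_a = K_W·8F_aD/(πd³) = 1.2395 × 74.44 = 92.265 MPa
τ_m = K_s·8F_mD/(πd³) = 1.0795 × 239.1 = 258.1 MPa
Soderberg: 1/n_f = τ_a/S_se + τ_m/S_sy = 92.265/497 + 258.1/723 = 0.18564 + 0.35698 = 0.54263
n_f = 1/0.54263 = 1.843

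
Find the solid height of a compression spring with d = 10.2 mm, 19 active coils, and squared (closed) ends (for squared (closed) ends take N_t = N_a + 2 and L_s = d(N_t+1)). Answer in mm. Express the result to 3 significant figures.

224 mm

squared (closed) ends: N_t = N_a + 2 = 19 + 2 = 21
L_s = d·(N_t+1) = 10.2 × 22 = 224.4 mm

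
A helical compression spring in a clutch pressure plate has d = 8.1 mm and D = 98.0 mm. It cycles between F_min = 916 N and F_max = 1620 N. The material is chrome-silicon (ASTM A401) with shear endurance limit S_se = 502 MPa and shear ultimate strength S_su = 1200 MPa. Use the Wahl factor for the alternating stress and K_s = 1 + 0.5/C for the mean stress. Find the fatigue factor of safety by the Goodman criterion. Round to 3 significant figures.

C = D/d = 98.0/8.1 = 12.0988; K_W = (4C−1)/(4C−4)+0.615/C = 1.1184; K_s = 1+0.5/C = 1.0413
F_a = (F_max−F_min)/2 = 352 N; F_m = (F_max+F_min)/2 = 1268 N
τ_a = K_W·8F_aD/(πd³) = 1.1184 × 165.29 = 184.86 MPa
τ_m = K_s·8F_mD/(πd³) = 1.0413 × 595.43 = 620.04 MPa
Goodman: 1/n_f = τ_a/S_se + τ_m/S_su = 184.86/502 + 620.04/1200 = 0.36826 + 0.51670 = 0.88495
n_f = 1/0.88495 = 1.13

1.13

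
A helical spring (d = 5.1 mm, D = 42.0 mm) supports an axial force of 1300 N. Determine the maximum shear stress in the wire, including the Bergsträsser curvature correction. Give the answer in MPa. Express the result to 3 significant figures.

Spring index C = D/d = 42.0/5.1 = 8.2353
K_B = (4C+2)/(4C−3) = 34.941/29.941 = 1.1670
τ₀ = 8FD/(πd³) = 8·1300·42.0/(π·5.1³) = 436800/416.74 = 1048.1 MPa
τ_max = K·τ₀ = 1.1670 × 1048.1 = 1223.2 MPa

1220 MPa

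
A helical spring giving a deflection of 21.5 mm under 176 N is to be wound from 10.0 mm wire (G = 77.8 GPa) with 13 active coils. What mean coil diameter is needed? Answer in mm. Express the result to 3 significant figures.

Required rate k = F/δ = 176/21.5 = 8.186 N/mm
D = (Gd⁴/(8N_a·k))^(1/3) = (77.8×10³·10.0⁴/(8·13·8.186))^(1/3)
  = (913844)^(1/3) = 97.0415 mm

97.0 mm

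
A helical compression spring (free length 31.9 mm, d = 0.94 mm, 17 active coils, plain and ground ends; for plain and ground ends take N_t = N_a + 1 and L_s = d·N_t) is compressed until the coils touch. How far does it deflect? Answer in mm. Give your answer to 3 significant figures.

15.0 mm

N_t = 18; L_s = 0.94·18 = 16.92 mm
δ_solid = L₀ − L_s = 31.9 − 16.92 = 14.98 mm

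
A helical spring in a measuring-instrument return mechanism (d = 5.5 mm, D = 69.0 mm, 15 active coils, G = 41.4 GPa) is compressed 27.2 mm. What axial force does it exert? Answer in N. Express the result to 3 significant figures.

k = Gd⁴/(8D³N_a) = (41.4×10³)(5.5⁴)/(8·69.0³·15) = 0.961 N/mm
F = k·δ = 0.961 × 27.2 = 26.139 N

26.1 N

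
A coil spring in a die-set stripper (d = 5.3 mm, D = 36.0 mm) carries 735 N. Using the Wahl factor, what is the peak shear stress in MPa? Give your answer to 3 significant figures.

Spring index C = D/d = 36.0/5.3 = 6.7925
K_W = (4C−1)/(4C−4) + 0.615/C = 26.170/23.170 + 0.0905 = 1.2200
τ₀ = 8FD/(πd³) = 8·735·36.0/(π·5.3³) = 211680/467.71 = 452.59 MPa
τ_max = K·τ₀ = 1.2200 × 452.59 = 552.17 MPa

552 MPa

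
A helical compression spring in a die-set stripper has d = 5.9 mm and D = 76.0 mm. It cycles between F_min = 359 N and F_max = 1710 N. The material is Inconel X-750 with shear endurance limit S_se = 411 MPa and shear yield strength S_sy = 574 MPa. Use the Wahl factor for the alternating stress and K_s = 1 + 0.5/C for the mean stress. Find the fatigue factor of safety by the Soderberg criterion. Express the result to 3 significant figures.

C = D/d = 76.0/5.9 = 12.8814; K_W = (4C−1)/(4C−4)+0.615/C = 1.1109; K_s = 1+0.5/C = 1.0388
F_a = (F_max−F_min)/2 = 675.5 N; F_m = (F_max+F_min)/2 = 1034.5 N
τ_a = K_W·8F_aD/(πd³) = 1.1109 × 636.54 = 707.11 MPa
τ_m = K_s·8F_mD/(πd³) = 1.0388 × 974.83 = 1012.7 MPa
Soderberg: 1/n_f = τ_a/S_se + τ_m/S_sy = 707.11/411 + 1012.7/574 = 1.72046 + 1.76423 = 3.4847
n_f = 1/3.4847 = 0.287

0.287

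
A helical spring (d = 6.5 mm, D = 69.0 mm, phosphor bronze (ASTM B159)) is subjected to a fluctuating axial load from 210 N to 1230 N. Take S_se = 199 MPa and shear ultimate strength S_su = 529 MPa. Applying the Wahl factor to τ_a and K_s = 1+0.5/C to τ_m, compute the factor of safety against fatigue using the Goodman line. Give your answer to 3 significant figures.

C = D/d = 69.0/6.5 = 10.6154; K_W = (4C−1)/(4C−4)+0.615/C = 1.1359; K_s = 1+0.5/C = 1.0471
F_a = (F_max−F_min)/2 = 510 N; F_m = (F_max+F_min)/2 = 720 N
τ_a = K_W·8F_aD/(πd³) = 1.1359 × 326.3 = 370.66 MPa
τ_m = K_s·8F_mD/(πd³) = 1.0471 × 460.66 = 482.36 MPa
Goodman: 1/n_f = τ_a/S_se + τ_m/S_su = 370.66/199 + 482.36/529 = 1.86260 + 0.91183 = 2.7744
n_f = 1/2.7744 = 0.3604

0.360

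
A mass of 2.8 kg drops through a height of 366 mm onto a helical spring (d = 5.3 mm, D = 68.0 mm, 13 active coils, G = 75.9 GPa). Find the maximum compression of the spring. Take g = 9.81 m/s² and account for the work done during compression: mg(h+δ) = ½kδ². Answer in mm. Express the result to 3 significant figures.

k = Gd⁴/(8D³N_a) = (75.9×10³)(5.3⁴)/(8·68.0³·13) = 1.8314 N/mm
W = mg = 2.8 × 9.81 = 27.468 N
½kδ² − Wδ − Wh = 0 → δ = (W + √(W² + 2kWh))/k
δ = (27.468 + √(754.49 + 36823.4))/1.8314 = (27.468 + 193.85)/1.8314 = 120.85 mm

121 mm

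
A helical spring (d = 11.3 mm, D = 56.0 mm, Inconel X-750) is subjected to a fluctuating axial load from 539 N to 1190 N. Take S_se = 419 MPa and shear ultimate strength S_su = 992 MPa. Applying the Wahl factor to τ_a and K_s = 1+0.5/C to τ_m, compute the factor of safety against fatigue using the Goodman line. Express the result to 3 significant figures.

5.11

C = D/d = 56.0/11.3 = 4.9558; K_W = (4C−1)/(4C−4)+0.615/C = 1.3137; K_s = 1+0.5/C = 1.1009
F_a = (F_max−F_min)/2 = 325.5 N; F_m = (F_max+F_min)/2 = 864.5 N
τ_a = K_W·8F_aD/(πd³) = 1.3137 × 32.169 = 42.261 MPa
τ_m = K_s·8F_mD/(πd³) = 1.1009 × 85.439 = 94.06 MPa
Goodman: 1/n_f = τ_a/S_se + τ_m/S_su = 42.261/419 + 94.06/992 = 0.10086 + 0.09482 = 0.19568
n_f = 1/0.19568 = 5.11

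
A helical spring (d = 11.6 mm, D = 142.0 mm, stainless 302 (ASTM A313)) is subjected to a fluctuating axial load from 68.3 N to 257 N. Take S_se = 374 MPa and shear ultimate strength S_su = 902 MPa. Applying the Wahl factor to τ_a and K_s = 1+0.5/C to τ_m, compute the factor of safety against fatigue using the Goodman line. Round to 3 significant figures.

C = D/d = 142.0/11.6 = 12.2414; K_W = (4C−1)/(4C−4)+0.615/C = 1.1170; K_s = 1+0.5/C = 1.0408
F_a = (F_max−F_min)/2 = 94.35 N; F_m = (F_max+F_min)/2 = 162.65 N
τ_a = K_W·8F_aD/(πd³) = 1.1170 × 21.857 = 24.414 MPa
τ_m = K_s·8F_mD/(πd³) = 1.0408 × 37.68 = 39.219 MPa
Goodman: 1/n_f = τ_a/S_se + τ_m/S_su = 24.414/374 + 39.219/902 = 0.06528 + 0.04348 = 0.10876
n_f = 1/0.10876 = 9.195

9.19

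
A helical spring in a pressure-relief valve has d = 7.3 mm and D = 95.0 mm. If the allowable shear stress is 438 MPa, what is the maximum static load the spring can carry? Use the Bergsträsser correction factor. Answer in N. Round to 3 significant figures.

C = D/d = 95.0/7.3 = 13.0137
K_B = (4C+2)/(4C−3) = 54.055/49.055 = 1.1019
τ_max = K·8FD/(πd³) → F_max = τ_allow·πd³/(8DK)
F_max = 438·π·7.3³/(8·95.0·1.1019) = 5.3529e+05/837.46 = 639.18 N

639 N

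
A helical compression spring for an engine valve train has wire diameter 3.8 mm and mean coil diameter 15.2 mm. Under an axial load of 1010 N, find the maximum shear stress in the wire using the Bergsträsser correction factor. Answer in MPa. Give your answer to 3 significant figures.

986 MPa

Spring index C = D/d = 15.2/3.8 = 4.0000
K_B = (4C+2)/(4C−3) = 18.000/13.000 = 1.3846
τ₀ = 8FD/(πd³) = 8·1010·15.2/(π·3.8³) = 122816/172.39 = 712.45 MPa
τ_max = K·τ₀ = 1.3846 × 712.45 = 986.47 MPa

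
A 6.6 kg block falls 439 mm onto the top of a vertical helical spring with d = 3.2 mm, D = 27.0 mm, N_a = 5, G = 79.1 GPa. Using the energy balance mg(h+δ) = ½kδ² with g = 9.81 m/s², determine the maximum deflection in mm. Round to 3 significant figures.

k = Gd⁴/(8D³N_a) = (79.1×10³)(3.2⁴)/(8·27.0³·5) = 10.535 N/mm
W = mg = 6.6 × 9.81 = 64.746 N
½kδ² − Wδ − Wh = 0 → δ = (W + √(W² + 2kWh))/k
δ = (64.746 + √(4192 + 598870))/10.535 = (64.746 + 776.57)/10.535 = 79.861 mm

79.9 mm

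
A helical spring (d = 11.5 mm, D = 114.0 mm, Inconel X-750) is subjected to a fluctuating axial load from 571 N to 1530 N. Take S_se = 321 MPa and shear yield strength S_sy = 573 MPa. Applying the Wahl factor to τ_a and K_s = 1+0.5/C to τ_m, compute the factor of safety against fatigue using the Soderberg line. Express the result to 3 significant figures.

C = D/d = 114.0/11.5 = 9.9130; K_W = (4C−1)/(4C−4)+0.615/C = 1.1462; K_s = 1+0.5/C = 1.0504
F_a = (F_max−F_min)/2 = 479.5 N; F_m = (F_max+F_min)/2 = 1050.5 N
τ_a = K_W·8F_aD/(πd³) = 1.1462 × 91.525 = 104.9 MPa
τ_m = K_s·8F_mD/(πd³) = 1.0504 × 200.52 = 210.63 MPa
Soderberg: 1/n_f = τ_a/S_se + τ_m/S_sy = 104.9/321 + 210.63/573 = 0.32681 + 0.36759 = 0.6944
n_f = 1/0.6944 = 1.44

1.44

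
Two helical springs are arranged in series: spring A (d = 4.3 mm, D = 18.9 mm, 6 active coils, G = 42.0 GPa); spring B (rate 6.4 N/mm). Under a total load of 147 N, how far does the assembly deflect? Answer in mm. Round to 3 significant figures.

k_A = Gd⁴/(8D³N_a) = (42.0×10³)(4.3⁴)/(8·18.9³·6) = 44.309 N/mm
Series: 1/k_eq = 1/44.309 + 1/6.4 = 0.17882; k_eq = 5.5923 N/mm
δ = F/k_eq = 147/5.5923 = 26.286 mm

26.3 mm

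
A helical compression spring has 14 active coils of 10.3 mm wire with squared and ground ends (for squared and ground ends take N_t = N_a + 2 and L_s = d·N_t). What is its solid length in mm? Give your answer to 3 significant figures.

squared and ground ends: N_t = N_a + 2 = 14 + 2 = 16
L_s = d·N_t = 10.3 × 16 = 164.8 mm

165 mm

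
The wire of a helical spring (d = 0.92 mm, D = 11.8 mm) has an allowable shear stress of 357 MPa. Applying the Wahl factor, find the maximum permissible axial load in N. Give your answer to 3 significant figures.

8.32 N

C = D/d = 11.8/0.92 = 12.8261
K_W = (4C−1)/(4C−4) + 0.615/C = 50.304/47.304 + 0.0479 = 1.1114
τ_max = K·8FD/(πd³) → F_max = τ_allow·πd³/(8DK)
F_max = 357·π·0.92³/(8·11.8·1.1114) = 873.34/104.91 = 8.3244 N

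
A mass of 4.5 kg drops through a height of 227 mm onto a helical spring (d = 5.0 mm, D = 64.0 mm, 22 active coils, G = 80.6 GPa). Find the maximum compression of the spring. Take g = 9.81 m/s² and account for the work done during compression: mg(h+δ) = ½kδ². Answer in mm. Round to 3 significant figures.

k = Gd⁴/(8D³N_a) = (80.6×10³)(5.0⁴)/(8·64.0³·22) = 1.0918 N/mm
W = mg = 4.5 × 9.81 = 44.145 N
½kδ² − Wδ − Wh = 0 → δ = (W + √(W² + 2kWh))/k
δ = (44.145 + √(1948.8 + 21882.6))/1.0918 = (44.145 + 154.37)/1.0918 = 181.82 mm

182 mm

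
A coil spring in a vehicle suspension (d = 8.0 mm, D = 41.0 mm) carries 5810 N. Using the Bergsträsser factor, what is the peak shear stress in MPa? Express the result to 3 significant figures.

1520 MPa

Spring index C = D/d = 41.0/8.0 = 5.1250
K_B = (4C+2)/(4C−3) = 22.500/17.500 = 1.2857
τ₀ = 8FD/(πd³) = 8·5810·41.0/(π·8.0³) = 1.90568e+06/1608.5 = 1184.8 MPa
τ_max = K·τ₀ = 1.2857 × 1184.8 = 1523.3 MPa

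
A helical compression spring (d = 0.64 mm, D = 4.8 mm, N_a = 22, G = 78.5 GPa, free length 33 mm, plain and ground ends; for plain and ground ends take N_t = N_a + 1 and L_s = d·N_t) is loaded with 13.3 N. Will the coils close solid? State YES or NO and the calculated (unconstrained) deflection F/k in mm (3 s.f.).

k = Gd⁴/(8D³N_a) = (78.5×10³)(0.64⁴)/(8·4.8³·22) = 0.67663 N/mm
N_t = 23; L_s = 0.64·23 = 14.72 mm; δ_solid = L₀ − L_s = 33 − 14.72 = 18.28 mm
δ = F/k = 13.3/0.67663 = 19.656 mm
δ ≥ δ_solid → spring goes solid

YES, δ = 19.7 mm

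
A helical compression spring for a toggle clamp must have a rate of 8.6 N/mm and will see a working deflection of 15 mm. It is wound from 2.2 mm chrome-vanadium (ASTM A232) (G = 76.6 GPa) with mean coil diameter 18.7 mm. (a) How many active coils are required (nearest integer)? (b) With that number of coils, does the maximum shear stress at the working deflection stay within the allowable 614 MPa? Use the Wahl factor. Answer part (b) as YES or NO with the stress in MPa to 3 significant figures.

N_a = Gd⁴/(8D³k) = (76.6×10³)(2.2⁴)/(8·18.7³·8.6) = 3.988 → N_a = 4
Actual rate k = Gd⁴/(8D³·4) = 8.5752 N/mm
Working load F = kδ = 8.5752·15 = 128.63 N
C = 18.7/2.2 = 8.5000; K_W = (4C−1)/(4C−4)+0.615/C = 1.1724
τ_max = K_W·8FD/(πd³) = 1.1724·575.24 = 674.39 MPa
τ_max > 614 MPa → exceeds allowable

(a) 4 coils; (b) NO, τ_max = 674 MPa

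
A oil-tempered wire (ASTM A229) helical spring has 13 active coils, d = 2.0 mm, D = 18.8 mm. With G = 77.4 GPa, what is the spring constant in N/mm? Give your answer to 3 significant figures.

k = Gd⁴/(8D³N_a) = (77.4×10³ × 2.0⁴) / (8 × 18.8³ × 13)
  = 1.2384e+06 / 691046 = 1.7921 N/mm

1.79 N/mm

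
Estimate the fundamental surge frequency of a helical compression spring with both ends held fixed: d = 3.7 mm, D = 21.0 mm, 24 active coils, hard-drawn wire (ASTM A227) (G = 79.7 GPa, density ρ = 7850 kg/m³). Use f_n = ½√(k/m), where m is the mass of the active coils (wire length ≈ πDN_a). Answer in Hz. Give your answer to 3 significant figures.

125 Hz

k = Gd⁴/(8D³N_a) = (79.7×10³)(3.7⁴)/(8·21.0³·24) = 8.4005 N/mm = 8400.5 N/m
Wire length L = πDN_a = π·21.0·24 = 1583.4 mm
m = ρ·(πd²/4)·L = 7850 × 10.752×10⁻⁶ m² × 1.5834 m = 0.13364 kg
f_n = ½√(k/m) = 0.5·√(8400.5/0.13364) = 0.5·√(62858) = 125.36 Hz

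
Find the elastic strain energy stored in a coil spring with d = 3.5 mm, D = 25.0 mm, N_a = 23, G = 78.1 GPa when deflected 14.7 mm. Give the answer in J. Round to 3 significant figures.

k = Gd⁴/(8D³N_a) = (78.1×10³)(3.5⁴)/(8·25.0³·23) = 4.0765 N/mm
U = ½kδ² = 0.5 × 4.0765 × 14.7² = 440.44 N·mm = 0.44044 J

0.440 J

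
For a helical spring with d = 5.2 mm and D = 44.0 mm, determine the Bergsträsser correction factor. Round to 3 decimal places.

1.162

C = D/d = 44.0/5.2 = 8.4615
K_B = (4C+2)/(4C−3) = 35.846/30.846 = 1.1621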